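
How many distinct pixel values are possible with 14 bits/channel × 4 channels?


Total bits = 14 bits/channel × 4 channels = 56 bits
Distinct pixel values = 2^56
= 72,057,594,037,927,936 pixel values


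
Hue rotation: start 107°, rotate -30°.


New hue = (H + rotation) mod 360
New hue = (107 -30) mod 360
= 77 mod 360
= 77°


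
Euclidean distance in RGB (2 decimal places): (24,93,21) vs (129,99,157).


d = √[(R₁-R₂)² + (G₁-G₂)² + (B₁-B₂)²]
d = √[(24-129)² + (93-99)² + (21-157)²]
d = √[11025 + 36 + 18496]
d = √29557
d ≈ 171.92


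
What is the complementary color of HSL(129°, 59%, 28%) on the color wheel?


Complement = opposite side of color wheel = hue + 180°
H' = (129 + 180) mod 360 = 309°
S and L unchanged.
= HSL(309°, 59%, 28%)


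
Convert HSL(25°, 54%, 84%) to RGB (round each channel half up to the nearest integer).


H=25°, S=0.54, L=0.84
C = (1-|2L-1|)×S = (1-|0.68|)×0.54 = 0.1728
H' = H/60 = 25/60 ≈ 0.4167; X = C×(1-|H' mod 2 - 1|) = 0.072
m = L - C/2 = 0.84 - 0.0864 = 0.7536
Sector ⌊H'⌋ = 0 → (R',G',B') = (0.1728, 0.072, 0.0)
RGB = ((R'+m)×255, (G'+m)×255, (B'+m)×255) = (236.232, 210.528, 192.168)
Round half up → RGB(236, 211, 192)


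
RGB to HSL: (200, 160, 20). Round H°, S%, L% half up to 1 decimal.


Normalize: R'=200/255≈0.7843, G'=160/255≈0.6275, B'=20/255≈0.0784
Max=200/255, Min=20/255, Δ=Max-Min=180/255
L = (Max+Min)/2 = (200+20)/510 = 220/510 = 0.43137… → L = 43.1%
L ≤ 0.5 → S = Δ/(Max+Min) = 180/(200+20) = 180/220 = 0.81818… → S = 81.8%
(the 1/255 factors cancel in S and H, so raw channel differences can be used)
Max is R' → H = 60 × (((G-B)/Δ) mod 6) = 60 × (((160-20)/180) mod 6)
  140/180 = 0.7777…
  H = 60 × 0.7777… = 46.666…° → H = 46.7°
= HSL(46.7°, 81.8%, 43.1%)


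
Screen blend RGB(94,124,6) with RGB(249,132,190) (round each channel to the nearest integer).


Screen: C = 255 - (255-A)×(255-B)/255, rounded to nearest integer
R: 255 - (255-94)×(255-249)/255 = 255 - 966/255 ≈ 255 - 3.788 = 251.212 → 251
G: 255 - (255-124)×(255-132)/255 = 255 - 16113/255 ≈ 255 - 63.188 = 191.812 → 192
B: 255 - (255-6)×(255-190)/255 = 255 - 16185/255 ≈ 255 - 63.471 = 191.529 → 192
= RGB(251, 192, 192)


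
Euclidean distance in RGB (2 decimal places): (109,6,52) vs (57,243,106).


d = √[(R₁-R₂)² + (G₁-G₂)² + (B₁-B₂)²]
d = √[(109-57)² + (6-243)² + (52-106)²]
d = √[2704 + 56169 + 2916]
d = √61789
d ≈ 248.57


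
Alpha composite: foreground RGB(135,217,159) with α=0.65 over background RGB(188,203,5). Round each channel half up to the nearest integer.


C = α×F + (1-α)×B, with 1-α = 0.35
R: 0.65×135 + 0.35×188 = 87.75 + 65.80 = 153.55 → 154
G: 0.65×217 + 0.35×203 = 141.05 + 71.05 = 212.10 → 212
B: 0.65×159 + 0.35×5 = 103.35 + 1.75 = 105.10 → 105
= RGB(154, 212, 105)


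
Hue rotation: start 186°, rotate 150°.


New hue = (H + rotation) mod 360
New hue = (186 + 150) mod 360
= 336 mod 360
= 336°


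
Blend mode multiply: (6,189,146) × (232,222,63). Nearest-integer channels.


Multiply: C = A×B/255, rounded to nearest integer
R: 6×232/255 = 1392/255 ≈ 5.459 → 5
G: 189×222/255 = 41958/255 ≈ 164.541 → 165
B: 146×63/255 = 9198/255 ≈ 36.071 → 36
= RGB(5, 165, 36)


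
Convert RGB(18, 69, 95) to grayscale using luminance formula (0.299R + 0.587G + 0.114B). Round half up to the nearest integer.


Gray = 0.299×R + 0.587×G + 0.114×B
Gray = 0.299×18 + 0.587×69 + 0.114×95
Gray = 5.382 + 40.503 + 10.830
Gray = 56.715 → round half up → 57
Gray = 57


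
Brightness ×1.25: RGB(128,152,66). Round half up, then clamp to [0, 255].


Multiply each channel by 1.25, round half up, clamp to [0, 255]
R: 128×1.25 = 160
G: 152×1.25 = 190
B: 66×1.25 = 82.5 → round → 83
= RGB(160, 190, 83)


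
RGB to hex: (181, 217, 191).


R = 181 → B5 (hex)
G = 217 → D9 (hex)
B = 191 → BF (hex)
Hex = #B5D9BF


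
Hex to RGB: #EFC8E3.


EF → 239 (R)
C8 → 200 (G)
E3 → 227 (B)
= RGB(239, 200, 227)


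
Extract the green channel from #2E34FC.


Color: #2E34FC
R = 2E = 46
G = 34 = 52
B = FC = 252
Green = 52


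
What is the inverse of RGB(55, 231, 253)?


Invert: (255-R, 255-G, 255-B)
R: 255-55 = 200
G: 255-231 = 24
B: 255-253 = 2
= RGB(200, 24, 2)


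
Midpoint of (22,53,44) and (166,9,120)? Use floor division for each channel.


Midpoint: each channel = ⌊(C₁+C₂)/2⌋
R: ⌊(22+166)/2⌋ = 94
G: ⌊(53+9)/2⌋ = 31
B: ⌊(44+120)/2⌋ = 82
= RGB(94, 31, 82)


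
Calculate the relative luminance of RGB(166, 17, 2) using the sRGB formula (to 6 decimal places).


Linearize each channel (sRGB transfer function): c = v/255; c_lin = c/12.92 if c ≤ 0.04045, else ((c+0.055)/1.055)^2.4
  R: 166/255 ≈ 0.650980 > 0.04045 → ((0.650980+0.055)/1.055)^2.4 ≈ 0.381326
  G: 17/255 ≈ 0.066667 > 0.04045 → ((0.066667+0.055)/1.055)^2.4 ≈ 0.005605
  B: 2/255 ≈ 0.007843 ≤ 0.04045 → 0.007843/12.92 ≈ 0.000607
R_lin = 0.381326, G_lin = 0.005605, B_lin = 0.000607
L = 0.2126×R + 0.7152×G + 0.0722×B
L = 0.2126×0.381326 + 0.7152×0.005605 + 0.0722×0.000607
L ≈ 0.085123


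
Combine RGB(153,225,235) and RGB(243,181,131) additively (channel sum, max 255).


Additive: each channel = min(255, C₁+C₂)
R: 153+243 = 396 → 255
G: 225+181 = 406 → 255
B: 235+131 = 366 → 255
= RGB(255, 255, 255)


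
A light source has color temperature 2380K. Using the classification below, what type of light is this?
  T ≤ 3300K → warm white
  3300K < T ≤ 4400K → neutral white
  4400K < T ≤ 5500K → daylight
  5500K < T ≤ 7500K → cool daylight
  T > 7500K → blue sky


Temperature: 2380K
2380K ≤ 3300K → warm white
Classification: warm white


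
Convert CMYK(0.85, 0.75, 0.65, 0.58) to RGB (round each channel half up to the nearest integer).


R = 255 × (1-C) × (1-K) = 255 × 0.15 × 0.42 = 16.065 → 16
G = 255 × (1-M) × (1-K) = 255 × 0.25 × 0.42 = 26.775 → 27
B = 255 × (1-Y) × (1-K) = 255 × 0.35 × 0.42 = 37.485 → 37
= RGB(16, 27, 37)


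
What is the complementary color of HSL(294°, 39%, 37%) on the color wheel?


Complement = opposite side of color wheel = hue + 180°
H' = (294 + 180) mod 360 = 114°
S and L unchanged.
= HSL(114°, 39%, 37%)


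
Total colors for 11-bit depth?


Colors = 2^bits = 2^11
= 2,048 colors


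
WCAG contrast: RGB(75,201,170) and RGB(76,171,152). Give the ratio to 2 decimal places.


Linearize each sRGB channel c=v/255: c/12.92 if c ≤ 0.04045 else ((c+0.055)/1.055)^2.4
L = 0.2126×R_lin + 0.7152×G_lin + 0.0722×B_lin
Color 1 (75,201,170):
  R=75: 75/255≈0.2941 > 0.04045 → ((0.2941+0.055)/1.055)^2.4 ≈ 0.07036
  G=201: 201/255≈0.7882 > 0.04045 → ((0.7882+0.055)/1.055)^2.4 ≈ 0.58408
  B=170: 170/255≈0.6667 > 0.04045 → ((0.6667+0.055)/1.055)^2.4 ≈ 0.40198
  L1 = 0.2126×0.07036 + 0.7152×0.58408 + 0.0722×0.40198 ≈ 0.46171
Color 2 (76,171,152):
  R=76: 76/255≈0.2980 > 0.04045 → ((0.2980+0.055)/1.055)^2.4 ≈ 0.07227
  G=171: 171/255≈0.6706 > 0.04045 → ((0.6706+0.055)/1.055)^2.4 ≈ 0.40724
  B=152: 152/255≈0.5961 > 0.04045 → ((0.5961+0.055)/1.055)^2.4 ≈ 0.31399
  L2 = 0.2126×0.07227 + 0.7152×0.40724 + 0.0722×0.31399 ≈ 0.32929
Lighter = 0.46171, Darker = 0.32929
Ratio = (L_lighter + 0.05) / (L_darker + 0.05)
Ratio = (0.46171 + 0.05) / (0.32929 + 0.05) = 0.51171 / 0.37929 ≈ 1.3491
Ratio ≈ 1.35:1


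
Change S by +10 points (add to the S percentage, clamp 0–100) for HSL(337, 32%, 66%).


Original S = 32%
Adjustment = +10 percentage points
New S = 32 + (10) = 42
Clamp to [0, 100] → 42
= HSL(337°, 42%, 66%)


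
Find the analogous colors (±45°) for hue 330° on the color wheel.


Base hue: 330°
Left analog: (330 - 45) mod 360 = 285°
Right analog: (330 + 45) mod 360 = 15°
Analogous hues = 285° and 15°


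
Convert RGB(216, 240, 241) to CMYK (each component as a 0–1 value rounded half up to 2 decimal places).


R'=216/255≈0.8471, G'=240/255≈0.9412, B'=241/255≈0.9451
K = 1 - max(R',G',B') = 1 - 241/255 = 14/255 = 0.05490… → 0.05
(1-R'-K)/(1-K) simplifies to (max-R)/max with max = 241:
C = (241-216)/241 = 25/241 = 0.10373… → 0.10
M = (241-240)/241 = 1/241 = 0.00414… → 0.00
Y = (241-241)/241 = 0/241 = 0 → 0.00
= CMYK(0.10, 0.00, 0.00, 0.05)


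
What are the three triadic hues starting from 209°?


Triadic: equally spaced at 120° intervals
H1 = 209°
H2 = (209 + 120) mod 360 = 329°
H3 = (209 + 240) mod 360 = 89°
Triadic = 209°, 329°, 89°


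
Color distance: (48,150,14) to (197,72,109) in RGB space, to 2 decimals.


d = √[(R₁-R₂)² + (G₁-G₂)² + (B₁-B₂)²]
d = √[(48-197)² + (150-72)² + (14-109)²]
d = √[22201 + 6084 + 9025]
d = √37310
d ≈ 193.16


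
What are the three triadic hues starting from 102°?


Triadic: equally spaced at 120° intervals
H1 = 102°
H2 = (102 + 120) mod 360 = 222°
H3 = (102 + 240) mod 360 = 342°
Triadic = 102°, 222°, 342°


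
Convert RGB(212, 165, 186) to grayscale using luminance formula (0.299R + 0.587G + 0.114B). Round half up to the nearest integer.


Gray = 0.299×R + 0.587×G + 0.114×B
Gray = 0.299×212 + 0.587×165 + 0.114×186
Gray = 63.388 + 96.855 + 21.204
Gray = 181.447 → round half up → 181
Gray = 181


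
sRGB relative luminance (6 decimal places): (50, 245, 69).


Linearize each channel (sRGB transfer function): c = v/255; c_lin = c/12.92 if c ≤ 0.04045, else ((c+0.055)/1.055)^2.4
  R: 50/255 ≈ 0.196078 > 0.04045 → ((0.196078+0.055)/1.055)^2.4 ≈ 0.031896
  G: 245/255 ≈ 0.960784 > 0.04045 → ((0.960784+0.055)/1.055)^2.4 ≈ 0.913099
  B: 69/255 ≈ 0.270588 > 0.04045 → ((0.270588+0.055)/1.055)^2.4 ≈ 0.059511
R_lin = 0.031896, G_lin = 0.913099, B_lin = 0.059511
L = 0.2126×R + 0.7152×G + 0.0722×B
L = 0.2126×0.031896 + 0.7152×0.913099 + 0.0722×0.059511
L ≈ 0.664126


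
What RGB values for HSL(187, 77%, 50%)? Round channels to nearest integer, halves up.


H=187°, S=0.77, L=0.50
C = (1-|2L-1|)×S = (1-|0.00|)×0.77 = 0.77
H' = H/60 = 187/60 ≈ 3.1167; X = C×(1-|H' mod 2 - 1|) ≈ 0.6802
m = L - C/2 = 0.50 - 0.385 = 0.115
Sector ⌊H'⌋ = 3 → (R',G',B') = (0.0, ≈0.6802, 0.77)
RGB = ((R'+m)×255, (G'+m)×255, (B'+m)×255) = (29.325, 202.7675, 225.675)
Round half up → RGB(29, 203, 226)


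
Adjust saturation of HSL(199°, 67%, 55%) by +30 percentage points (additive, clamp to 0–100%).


Original S = 67%
Adjustment = +30 percentage points
New S = 67 + (30) = 97
Clamp to [0, 100] → 97
= HSL(199°, 97%, 55%)


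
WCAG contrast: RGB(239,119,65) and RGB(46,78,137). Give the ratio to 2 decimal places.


Linearize each sRGB channel c=v/255: c/12.92 if c ≤ 0.04045 else ((c+0.055)/1.055)^2.4
L = 0.2126×R_lin + 0.7152×G_lin + 0.0722×B_lin
Color 1 (239,119,65):
  R=239: 239/255≈0.9373 > 0.04045 → ((0.9373+0.055)/1.055)^2.4 ≈ 0.86316
  G=119: 119/255≈0.4667 > 0.04045 → ((0.4667+0.055)/1.055)^2.4 ≈ 0.18447
  B=65: 65/255≈0.2549 > 0.04045 → ((0.2549+0.055)/1.055)^2.4 ≈ 0.05286
  L1 = 0.2126×0.86316 + 0.7152×0.18447 + 0.0722×0.05286 ≈ 0.31926
Color 2 (46,78,137):
  R=46: 46/255≈0.1804 > 0.04045 → ((0.1804+0.055)/1.055)^2.4 ≈ 0.02732
  G=78: 78/255≈0.3059 > 0.04045 → ((0.3059+0.055)/1.055)^2.4 ≈ 0.07619
  B=137: 137/255≈0.5373 > 0.04045 → ((0.5373+0.055)/1.055)^2.4 ≈ 0.25016
  L2 = 0.2126×0.02732 + 0.7152×0.07619 + 0.0722×0.25016 ≈ 0.07836
Lighter = 0.31926, Darker = 0.07836
Ratio = (L_lighter + 0.05) / (L_darker + 0.05)
Ratio = (0.31926 + 0.05) / (0.07836 + 0.05) = 0.36926 / 0.12836 ≈ 2.8768
Ratio ≈ 2.88:1


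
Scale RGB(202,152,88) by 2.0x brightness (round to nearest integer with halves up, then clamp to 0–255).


Multiply each channel by 2.0, round half up, clamp to [0, 255]
R: 202×2.0 = 404 → clamp → 255
G: 152×2.0 = 304 → clamp → 255
B: 88×2.0 = 176
= RGB(255, 255, 176)


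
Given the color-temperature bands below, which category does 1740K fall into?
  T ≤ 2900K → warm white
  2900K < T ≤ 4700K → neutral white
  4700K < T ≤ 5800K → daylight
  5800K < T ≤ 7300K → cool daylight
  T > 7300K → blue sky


Temperature: 1740K
1740K ≤ 2900K → warm white
Classification: warm white


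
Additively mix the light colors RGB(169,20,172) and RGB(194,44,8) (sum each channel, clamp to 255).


Additive: each channel = min(255, C₁+C₂)
R: 169+194 = 363 → 255
G: 20+44 = 64 → 64
B: 172+8 = 180 → 180
= RGB(255, 64, 180)


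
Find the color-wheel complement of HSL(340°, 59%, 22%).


Complement = opposite side of color wheel = hue + 180°
H' = (340 + 180) mod 360 = 160°
S and L unchanged.
= HSL(160°, 59%, 22%)


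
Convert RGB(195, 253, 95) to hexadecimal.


R = 195 → C3 (hex)
G = 253 → FD (hex)
B = 95 → 5F (hex)
Hex = #C3FD5F


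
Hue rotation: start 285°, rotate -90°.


New hue = (H + rotation) mod 360
New hue = (285 -90) mod 360
= 195 mod 360
= 195°


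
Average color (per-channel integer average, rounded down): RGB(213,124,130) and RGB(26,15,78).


Midpoint: each channel = ⌊(C₁+C₂)/2⌋
R: ⌊(213+26)/2⌋ = 119
G: ⌊(124+15)/2⌋ = 69
B: ⌊(130+78)/2⌋ = 104
= RGB(119, 69, 104)


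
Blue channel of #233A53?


Color: #233A53
R = 23 = 35
G = 3A = 58
B = 53 = 83
Blue = 83


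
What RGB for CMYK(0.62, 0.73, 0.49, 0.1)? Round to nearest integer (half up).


R = 255 × (1-C) × (1-K) = 255 × 0.38 × 0.90 = 87.21 → 87
G = 255 × (1-M) × (1-K) = 255 × 0.27 × 0.90 = 61.965 → 62
B = 255 × (1-Y) × (1-K) = 255 × 0.51 × 0.90 = 117.045 → 117
= RGB(87, 62, 117)


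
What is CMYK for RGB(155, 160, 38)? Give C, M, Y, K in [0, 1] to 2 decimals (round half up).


R'=155/255≈0.6078, G'=160/255≈0.6275, B'=38/255≈0.1490
K = 1 - max(R',G',B') = 1 - 160/255 = 95/255 = 0.37254… → 0.37
(1-R'-K)/(1-K) simplifies to (max-R)/max with max = 160:
C = (160-155)/160 = 5/160 = 0.03125 → 0.03
M = (160-160)/160 = 0/160 = 0 → 0.00
Y = (160-38)/160 = 122/160 = 0.7625 → 0.76
= CMYK(0.03, 0.00, 0.76, 0.37)


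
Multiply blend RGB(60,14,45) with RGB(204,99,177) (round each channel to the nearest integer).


Multiply: C = A×B/255, rounded to nearest integer
R: 60×204/255 = 12240/255 ≈ 48.000 → 48
G: 14×99/255 = 1386/255 ≈ 5.435 → 5
B: 45×177/255 = 7965/255 ≈ 31.235 → 31
= RGB(48, 5, 31)


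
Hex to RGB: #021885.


02 → 2 (R)
18 → 24 (G)
85 → 133 (B)
= RGB(2, 24, 133)


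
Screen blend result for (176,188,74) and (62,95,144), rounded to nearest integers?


Screen: C = 255 - (255-A)×(255-B)/255, rounded to nearest integer
R: 255 - (255-176)×(255-62)/255 = 255 - 15247/255 ≈ 255 - 59.792 = 195.208 → 195
G: 255 - (255-188)×(255-95)/255 = 255 - 10720/255 ≈ 255 - 42.039 = 212.961 → 213
B: 255 - (255-74)×(255-144)/255 = 255 - 20091/255 ≈ 255 - 78.788 = 176.212 → 176
= RGB(195, 213, 176)


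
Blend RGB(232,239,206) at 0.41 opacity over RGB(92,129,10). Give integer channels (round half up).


C = α×F + (1-α)×B, with 1-α = 0.59
R: 0.41×232 + 0.59×92 = 95.12 + 54.28 = 149.40 → 149
G: 0.41×239 + 0.59×129 = 97.99 + 76.11 = 174.10 → 174
B: 0.41×206 + 0.59×10 = 84.46 + 5.90 = 90.36 → 90
= RGB(149, 174, 90)


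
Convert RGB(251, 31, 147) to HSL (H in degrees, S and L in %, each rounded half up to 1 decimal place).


Normalize: R'=251/255≈0.9843, G'=31/255≈0.1216, B'=147/255≈0.5765
Max=251/255, Min=31/255, Δ=Max-Min=220/255
L = (Max+Min)/2 = (251+31)/510 = 282/510 = 0.55294… → L = 55.3%
L > 0.5 → S = Δ/(2-Max-Min) = 220/(510-251-31) = 220/228 = 0.96491… → S = 96.5%
(the 1/255 factors cancel in S and H, so raw channel differences can be used)
Max is R' → H = 60 × (((G-B)/Δ) mod 6) = 60 × (((31-147)/220) mod 6)
  (-116)/220 = -0.5272…; negative, so add 6 → 5.4727…
  H = 60 × 5.4727… = 328.363…° → H = 328.4°
= HSL(328.4°, 96.5%, 55.3%)


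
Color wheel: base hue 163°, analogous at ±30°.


Base hue: 163°
Left analog: (163 - 30) mod 360 = 133°
Right analog: (163 + 30) mod 360 = 193°
Analogous hues = 133° and 193°


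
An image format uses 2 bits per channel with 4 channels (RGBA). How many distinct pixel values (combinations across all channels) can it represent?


Total bits = 2 bits/channel × 4 channels = 8 bits
Distinct pixel values = 2^8
= 256 pixel values


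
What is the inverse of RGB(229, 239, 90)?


Invert: (255-R, 255-G, 255-B)
R: 255-229 = 26
G: 255-239 = 16
B: 255-90 = 165
= RGB(26, 16, 165)


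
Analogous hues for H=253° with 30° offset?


Base hue: 253°
Left analog: (253 - 30) mod 360 = 223°
Right analog: (253 + 30) mod 360 = 283°
Analogous hues = 223° and 283°


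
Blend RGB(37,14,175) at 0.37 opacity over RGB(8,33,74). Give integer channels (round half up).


C = α×F + (1-α)×B, with 1-α = 0.63
R: 0.37×37 + 0.63×8 = 13.69 + 5.04 = 18.73 → 19
G: 0.37×14 + 0.63×33 = 5.18 + 20.79 = 25.97 → 26
B: 0.37×175 + 0.63×74 = 64.75 + 46.62 = 111.37 → 111
= RGB(19, 26, 111)


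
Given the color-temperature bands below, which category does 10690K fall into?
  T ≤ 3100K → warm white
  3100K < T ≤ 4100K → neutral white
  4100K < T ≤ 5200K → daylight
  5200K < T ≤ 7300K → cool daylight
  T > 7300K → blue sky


Temperature: 10690K
10690K > 7300K → blue sky
Classification: blue sky


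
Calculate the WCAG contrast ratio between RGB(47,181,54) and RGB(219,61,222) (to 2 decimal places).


Linearize each sRGB channel c=v/255: c/12.92 if c ≤ 0.04045 else ((c+0.055)/1.055)^2.4
L = 0.2126×R_lin + 0.7152×G_lin + 0.0722×B_lin
Color 1 (47,181,54):
  R=47: 47/255≈0.1843 > 0.04045 → ((0.1843+0.055)/1.055)^2.4 ≈ 0.02843
  G=181: 181/255≈0.7098 > 0.04045 → ((0.7098+0.055)/1.055)^2.4 ≈ 0.46208
  B=54: 54/255≈0.2118 > 0.04045 → ((0.2118+0.055)/1.055)^2.4 ≈ 0.03689
  L1 = 0.2126×0.02843 + 0.7152×0.46208 + 0.0722×0.03689 ≈ 0.33918
Color 2 (219,61,222):
  R=219: 219/255≈0.8588 > 0.04045 → ((0.8588+0.055)/1.055)^2.4 ≈ 0.70838
  G=61: 61/255≈0.2392 > 0.04045 → ((0.2392+0.055)/1.055)^2.4 ≈ 0.04667
  B=222: 222/255≈0.8706 > 0.04045 → ((0.8706+0.055)/1.055)^2.4 ≈ 0.73046
  L2 = 0.2126×0.70838 + 0.7152×0.04667 + 0.0722×0.73046 ≈ 0.23671
Lighter = 0.33918, Darker = 0.23671
Ratio = (L_lighter + 0.05) / (L_darker + 0.05)
Ratio = (0.33918 + 0.05) / (0.23671 + 0.05) = 0.38918 / 0.28671 ≈ 1.3574
Ratio ≈ 1.36:1


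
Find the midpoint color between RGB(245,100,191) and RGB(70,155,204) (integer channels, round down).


Midpoint: each channel = ⌊(C₁+C₂)/2⌋
R: ⌊(245+70)/2⌋ = 157
G: ⌊(100+155)/2⌋ = 127
B: ⌊(191+204)/2⌋ = 197
= RGB(157, 127, 197)


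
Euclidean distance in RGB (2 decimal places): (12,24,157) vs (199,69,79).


d = √[(R₁-R₂)² + (G₁-G₂)² + (B₁-B₂)²]
d = √[(12-199)² + (24-69)² + (157-79)²]
d = √[34969 + 2025 + 6084]
d = √43078
d ≈ 207.55


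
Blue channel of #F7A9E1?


Color: #F7A9E1
R = F7 = 247
G = A9 = 169
B = E1 = 225
Blue = 225


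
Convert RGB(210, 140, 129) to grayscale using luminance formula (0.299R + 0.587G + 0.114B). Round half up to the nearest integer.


Gray = 0.299×R + 0.587×G + 0.114×B
Gray = 0.299×210 + 0.587×140 + 0.114×129
Gray = 62.790 + 82.180 + 14.706
Gray = 159.676 → round half up → 160
Gray = 160


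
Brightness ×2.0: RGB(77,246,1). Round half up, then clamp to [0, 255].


Multiply each channel by 2.0, round half up, clamp to [0, 255]
R: 77×2.0 = 154
G: 246×2.0 = 492 → clamp → 255
B: 1×2.0 = 2
= RGB(154, 255, 2)


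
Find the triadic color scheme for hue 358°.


Triadic: equally spaced at 120° intervals
H1 = 358°
H2 = (358 + 120) mod 360 = 118°
H3 = (358 + 240) mod 360 = 238°
Triadic = 358°, 118°, 238°


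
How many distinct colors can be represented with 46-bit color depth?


Colors = 2^bits = 2^46
= 70,368,744,177,664 colors


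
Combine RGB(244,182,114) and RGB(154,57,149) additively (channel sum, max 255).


Additive: each channel = min(255, C₁+C₂)
R: 244+154 = 398 → 255
G: 182+57 = 239 → 239
B: 114+149 = 263 → 255
= RGB(255, 239, 255)


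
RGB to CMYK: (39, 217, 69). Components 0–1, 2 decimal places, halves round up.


R'=39/255≈0.1529, G'=217/255≈0.8510, B'=69/255≈0.2706
K = 1 - max(R',G',B') = 1 - 217/255 = 38/255 = 0.14901… → 0.15
(1-R'-K)/(1-K) simplifies to (max-R)/max with max = 217:
C = (217-39)/217 = 178/217 = 0.82027… → 0.82
M = (217-217)/217 = 0/217 = 0 → 0.00
Y = (217-69)/217 = 148/217 = 0.68202… → 0.68
= CMYK(0.82, 0.00, 0.68, 0.15)


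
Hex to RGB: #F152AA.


F1 → 241 (R)
52 → 82 (G)
AA → 170 (B)
= RGB(241, 82, 170)


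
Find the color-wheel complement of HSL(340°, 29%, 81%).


Complement = opposite side of color wheel = hue + 180°
H' = (340 + 180) mod 360 = 160°
S and L unchanged.
= HSL(160°, 29%, 81%)


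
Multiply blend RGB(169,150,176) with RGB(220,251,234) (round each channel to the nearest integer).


Multiply: C = A×B/255, rounded to nearest integer
R: 169×220/255 = 37180/255 ≈ 145.804 → 146
G: 150×251/255 = 37650/255 ≈ 147.647 → 148
B: 176×234/255 = 41184/255 ≈ 161.506 → 162
= RGB(146, 148, 162)


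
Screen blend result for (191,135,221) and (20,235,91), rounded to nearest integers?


Screen: C = 255 - (255-A)×(255-B)/255, rounded to nearest integer
R: 255 - (255-191)×(255-20)/255 = 255 - 15040/255 ≈ 255 - 58.980 = 196.020 → 196
G: 255 - (255-135)×(255-235)/255 = 255 - 2400/255 ≈ 255 - 9.412 = 245.588 → 246
B: 255 - (255-221)×(255-91)/255 = 255 - 5576/255 ≈ 255 - 21.867 = 233.133 → 233
= RGB(196, 246, 233)


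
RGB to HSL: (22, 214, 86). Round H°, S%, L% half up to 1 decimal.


Normalize: R'=22/255≈0.0863, G'=214/255≈0.8392, B'=86/255≈0.3373
Max=214/255, Min=22/255, Δ=Max-Min=192/255
L = (Max+Min)/2 = (214+22)/510 = 236/510 = 0.46274… → L = 46.3%
L ≤ 0.5 → S = Δ/(Max+Min) = 192/(214+22) = 192/236 = 0.81355… → S = 81.4%
(the 1/255 factors cancel in S and H, so raw channel differences can be used)
Max is G' → H = 60 × ((B-R)/Δ + 2) = 60 × ((86-22)/192 + 2)
  64/192 + 2 = 0.3333… + 2 = 2.3333…
  H = 60 × 2.3333… = 140° → H = 140.0°
= HSL(140.0°, 81.4%, 46.3%)


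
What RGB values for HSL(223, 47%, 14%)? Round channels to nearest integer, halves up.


H=223°, S=0.47, L=0.14
C = (1-|2L-1|)×S = (1-|-0.72|)×0.47 = 0.1316
H' = H/60 = 223/60 ≈ 3.7167; X = C×(1-|H' mod 2 - 1|) ≈ 0.0373
m = L - C/2 = 0.14 - 0.0658 = 0.0742
Sector ⌊H'⌋ = 3 → (R',G',B') = (0.0, ≈0.0373, 0.1316)
RGB = ((R'+m)×255, (G'+m)×255, (B'+m)×255) = (18.921, 28.4291, 52.479)
Round half up → RGB(19, 28, 52)


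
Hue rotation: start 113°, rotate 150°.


New hue = (H + rotation) mod 360
New hue = (113 + 150) mod 360
= 263 mod 360
= 263°


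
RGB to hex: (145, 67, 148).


R = 145 → 91 (hex)
G = 67 → 43 (hex)
B = 148 → 94 (hex)
Hex = #914394


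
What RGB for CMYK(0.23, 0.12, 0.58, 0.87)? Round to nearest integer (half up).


R = 255 × (1-C) × (1-K) = 255 × 0.77 × 0.13 = 25.5255 → 26
G = 255 × (1-M) × (1-K) = 255 × 0.88 × 0.13 = 29.172 → 29
B = 255 × (1-Y) × (1-K) = 255 × 0.42 × 0.13 = 13.923 → 14
= RGB(26, 29, 14)


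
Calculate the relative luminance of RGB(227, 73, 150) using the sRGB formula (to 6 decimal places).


Linearize each channel (sRGB transfer function): c = v/255; c_lin = c/12.92 if c ≤ 0.04045, else ((c+0.055)/1.055)^2.4
  R: 227/255 ≈ 0.890196 > 0.04045 → ((0.890196+0.055)/1.055)^2.4 ≈ 0.768151
  G: 73/255 ≈ 0.286275 > 0.04045 → ((0.286275+0.055)/1.055)^2.4 ≈ 0.066626
  B: 150/255 ≈ 0.588235 > 0.04045 → ((0.588235+0.055)/1.055)^2.4 ≈ 0.304987
R_lin = 0.768151, G_lin = 0.066626, B_lin = 0.304987
L = 0.2126×R + 0.7152×G + 0.0722×B
L = 0.2126×0.768151 + 0.7152×0.066626 + 0.0722×0.304987
L ≈ 0.232980


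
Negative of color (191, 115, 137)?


Invert: (255-R, 255-G, 255-B)
R: 255-191 = 64
G: 255-115 = 140
B: 255-137 = 118
= RGB(64, 140, 118)


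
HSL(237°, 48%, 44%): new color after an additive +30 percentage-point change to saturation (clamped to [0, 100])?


Original S = 48%
Adjustment = +30 percentage points
New S = 48 + (30) = 78
Clamp to [0, 100] → 78
= HSL(237°, 78%, 44%)


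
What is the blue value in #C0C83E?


Color: #C0C83E
R = C0 = 192
G = C8 = 200
B = 3E = 62
Blue = 62


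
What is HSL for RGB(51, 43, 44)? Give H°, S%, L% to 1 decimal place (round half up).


Normalize: R'=51/255≈0.2000, G'=43/255≈0.1686, B'=44/255≈0.1725
Max=51/255, Min=43/255, Δ=Max-Min=8/255
L = (Max+Min)/2 = (51+43)/510 = 94/510 = 0.18431… → L = 18.4%
L ≤ 0.5 → S = Δ/(Max+Min) = 8/(51+43) = 8/94 = 0.08510… → S = 8.5%
(the 1/255 factors cancel in S and H, so raw channel differences can be used)
Max is R' → H = 60 × (((G-B)/Δ) mod 6) = 60 × (((43-44)/8) mod 6)
  (-1)/8 = -0.125; negative, so add 6 → 5.875
  H = 60 × 5.875 = 352.5° → H = 352.5°
= HSL(352.5°, 8.5%, 18.4%)


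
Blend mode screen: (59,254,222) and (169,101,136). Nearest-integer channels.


Screen: C = 255 - (255-A)×(255-B)/255, rounded to nearest integer
R: 255 - (255-59)×(255-169)/255 = 255 - 16856/255 ≈ 255 - 66.102 = 188.898 → 189
G: 255 - (255-254)×(255-101)/255 = 255 - 154/255 ≈ 255 - 0.604 = 254.396 → 254
B: 255 - (255-222)×(255-136)/255 = 255 - 3927/255 ≈ 255 - 15.400 = 239.600 → 240
= RGB(189, 254, 240)


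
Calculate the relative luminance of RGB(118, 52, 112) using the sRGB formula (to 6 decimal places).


Linearize each channel (sRGB transfer function): c = v/255; c_lin = c/12.92 if c ≤ 0.04045, else ((c+0.055)/1.055)^2.4
  R: 118/255 ≈ 0.462745 > 0.04045 → ((0.462745+0.055)/1.055)^2.4 ≈ 0.181164
  G: 52/255 ≈ 0.203922 > 0.04045 → ((0.203922+0.055)/1.055)^2.4 ≈ 0.034340
  B: 112/255 ≈ 0.439216 > 0.04045 → ((0.439216+0.055)/1.055)^2.4 ≈ 0.162029
R_lin = 0.181164, G_lin = 0.034340, B_lin = 0.162029
L = 0.2126×R + 0.7152×G + 0.0722×B
L = 0.2126×0.181164 + 0.7152×0.034340 + 0.0722×0.162029
L ≈ 0.074774


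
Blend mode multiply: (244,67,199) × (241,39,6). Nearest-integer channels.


Multiply: C = A×B/255, rounded to nearest integer
R: 244×241/255 = 58804/255 ≈ 230.604 → 231
G: 67×39/255 = 2613/255 ≈ 10.247 → 10
B: 199×6/255 = 1194/255 ≈ 4.682 → 5
= RGB(231, 10, 5)


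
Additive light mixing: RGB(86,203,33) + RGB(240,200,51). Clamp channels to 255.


Additive: each channel = min(255, C₁+C₂)
R: 86+240 = 326 → 255
G: 203+200 = 403 → 255
B: 33+51 = 84 → 84
= RGB(255, 255, 84)


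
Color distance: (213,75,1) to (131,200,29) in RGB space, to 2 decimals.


d = √[(R₁-R₂)² + (G₁-G₂)² + (B₁-B₂)²]
d = √[(213-131)² + (75-200)² + (1-29)²]
d = √[6724 + 15625 + 784]
d = √23133
d ≈ 152.10


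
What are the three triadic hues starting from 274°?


Triadic: equally spaced at 120° intervals
H1 = 274°
H2 = (274 + 120) mod 360 = 34°
H3 = (274 + 240) mod 360 = 154°
Triadic = 274°, 34°, 154°


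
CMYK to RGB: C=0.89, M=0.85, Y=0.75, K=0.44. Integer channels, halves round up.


R = 255 × (1-C) × (1-K) = 255 × 0.11 × 0.56 = 15.708 → 16
G = 255 × (1-M) × (1-K) = 255 × 0.15 × 0.56 = 21.42 → 21
B = 255 × (1-Y) × (1-K) = 255 × 0.25 × 0.56 = 35.7 → 36
= RGB(16, 21, 36)


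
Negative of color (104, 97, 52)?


Invert: (255-R, 255-G, 255-B)
R: 255-104 = 151
G: 255-97 = 158
B: 255-52 = 203
= RGB(151, 158, 203)


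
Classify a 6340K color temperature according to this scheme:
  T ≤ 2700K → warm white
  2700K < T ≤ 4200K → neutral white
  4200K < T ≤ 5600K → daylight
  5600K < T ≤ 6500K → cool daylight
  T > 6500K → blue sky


Temperature: 6340K
5600K < 6340K ≤ 6500K → cool daylight
Classification: cool daylight


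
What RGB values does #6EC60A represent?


6E → 110 (R)
C6 → 198 (G)
0A → 10 (B)
= RGB(110, 198, 10)


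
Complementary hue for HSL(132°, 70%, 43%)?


Complement = opposite side of color wheel = hue + 180°
H' = (132 + 180) mod 360 = 312°
S and L unchanged.
= HSL(312°, 70%, 43%)


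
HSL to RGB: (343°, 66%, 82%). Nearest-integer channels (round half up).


H=343°, S=0.66, L=0.82
C = (1-|2L-1|)×S = (1-|0.64|)×0.66 = 0.2376
H' = H/60 = 343/60 ≈ 5.7167; X = C×(1-|H' mod 2 - 1|) = 0.06732
m = L - C/2 = 0.82 - 0.1188 = 0.7012
Sector ⌊H'⌋ = 5 → (R',G',B') = (0.2376, 0.0, 0.06732)
RGB = ((R'+m)×255, (G'+m)×255, (B'+m)×255) = (239.394, 178.806, 195.9726)
Round half up → RGB(239, 179, 196)


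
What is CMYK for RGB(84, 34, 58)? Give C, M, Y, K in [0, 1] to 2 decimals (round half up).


R'=84/255≈0.3294, G'=34/255≈0.1333, B'=58/255≈0.2275
K = 1 - max(R',G',B') = 1 - 84/255 = 171/255 = 0.67058… → 0.67
(1-R'-K)/(1-K) simplifies to (max-R)/max with max = 84:
C = (84-84)/84 = 0/84 = 0 → 0.00
M = (84-34)/84 = 50/84 = 0.59523… → 0.60
Y = (84-58)/84 = 26/84 = 0.30952… → 0.31
= CMYK(0.00, 0.60, 0.31, 0.67)


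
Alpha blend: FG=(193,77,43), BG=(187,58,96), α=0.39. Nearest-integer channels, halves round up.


C = α×F + (1-α)×B, with 1-α = 0.61
R: 0.39×193 + 0.61×187 = 75.27 + 114.07 = 189.34 → 189
G: 0.39×77 + 0.61×58 = 30.03 + 35.38 = 65.41 → 65
B: 0.39×43 + 0.61×96 = 16.77 + 58.56 = 75.33 → 75
= RGB(189, 65, 75)


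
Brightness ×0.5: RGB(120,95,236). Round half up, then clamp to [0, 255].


Multiply each channel by 0.5, round half up, clamp to [0, 255]
R: 120×0.5 = 60
G: 95×0.5 = 47.5 → round → 48
B: 236×0.5 = 118
= RGB(60, 48, 118)


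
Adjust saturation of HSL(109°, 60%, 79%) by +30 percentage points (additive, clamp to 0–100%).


Original S = 60%
Adjustment = +30 percentage points
New S = 60 + (30) = 90
Clamp to [0, 100] → 90
= HSL(109°, 90%, 79%)


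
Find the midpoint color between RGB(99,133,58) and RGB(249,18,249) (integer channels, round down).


Midpoint: each channel = ⌊(C₁+C₂)/2⌋
R: ⌊(99+249)/2⌋ = 174
G: ⌊(133+18)/2⌋ = 75
B: ⌊(58+249)/2⌋ = 153
= RGB(174, 75, 153)


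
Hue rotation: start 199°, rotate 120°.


New hue = (H + rotation) mod 360
New hue = (199 + 120) mod 360
= 319 mod 360
= 319°


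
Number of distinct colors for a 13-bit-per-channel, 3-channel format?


Total bits = 13 bits/channel × 3 channels = 39 bits
Distinct colors = 2^39
= 549,755,813,888 colors


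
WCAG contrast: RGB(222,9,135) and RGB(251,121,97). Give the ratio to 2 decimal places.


Linearize each sRGB channel c=v/255: c/12.92 if c ≤ 0.04045 else ((c+0.055)/1.055)^2.4
L = 0.2126×R_lin + 0.7152×G_lin + 0.0722×B_lin
Color 1 (222,9,135):
  R=222: 222/255≈0.8706 > 0.04045 → ((0.8706+0.055)/1.055)^2.4 ≈ 0.73046
  G=9: 9/255≈0.0353 ≤ 0.04045 → 0.0353/12.92 ≈ 0.00273
  B=135: 135/255≈0.5294 > 0.04045 → ((0.5294+0.055)/1.055)^2.4 ≈ 0.24228
  L1 = 0.2126×0.73046 + 0.7152×0.00273 + 0.0722×0.24228 ≈ 0.17474
Color 2 (251,121,97):
  R=251: 251/255≈0.9843 > 0.04045 → ((0.9843+0.055)/1.055)^2.4 ≈ 0.96469
  G=121: 121/255≈0.4745 > 0.04045 → ((0.4745+0.055)/1.055)^2.4 ≈ 0.19120
  B=97: 97/255≈0.3804 > 0.04045 → ((0.3804+0.055)/1.055)^2.4 ≈ 0.11954
  L2 = 0.2126×0.96469 + 0.7152×0.19120 + 0.0722×0.11954 ≈ 0.35047
Lighter = 0.35047, Darker = 0.17474
Ratio = (L_lighter + 0.05) / (L_darker + 0.05)
Ratio = (0.35047 + 0.05) / (0.17474 + 0.05) = 0.40047 / 0.22474 ≈ 1.7819
Ratio ≈ 1.78:1


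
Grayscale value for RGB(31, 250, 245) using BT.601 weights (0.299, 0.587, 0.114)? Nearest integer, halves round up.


Gray = 0.299×R + 0.587×G + 0.114×B
Gray = 0.299×31 + 0.587×250 + 0.114×245
Gray = 9.269 + 146.750 + 27.930
Gray = 183.949 → round half up → 184
Gray = 184


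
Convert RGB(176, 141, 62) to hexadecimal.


R = 176 → B0 (hex)
G = 141 → 8D (hex)
B = 62 → 3E (hex)
Hex = #B08D3E


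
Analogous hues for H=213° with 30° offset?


Base hue: 213°
Left analog: (213 - 30) mod 360 = 183°
Right analog: (213 + 30) mod 360 = 243°
Analogous hues = 183° and 243°


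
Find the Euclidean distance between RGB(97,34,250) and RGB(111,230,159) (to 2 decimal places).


d = √[(R₁-R₂)² + (G₁-G₂)² + (B₁-B₂)²]
d = √[(97-111)² + (34-230)² + (250-159)²]
d = √[196 + 38416 + 8281]
d = √46893
d ≈ 216.55


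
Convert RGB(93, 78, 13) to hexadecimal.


R = 93 → 5D (hex)
G = 78 → 4E (hex)
B = 13 → 0D (hex)
Hex = #5D4E0D


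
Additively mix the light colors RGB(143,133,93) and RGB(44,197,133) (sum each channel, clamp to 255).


Additive: each channel = min(255, C₁+C₂)
R: 143+44 = 187 → 187
G: 133+197 = 330 → 255
B: 93+133 = 226 → 226
= RGB(187, 255, 226)


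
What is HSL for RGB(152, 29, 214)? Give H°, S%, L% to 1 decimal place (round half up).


Normalize: R'=152/255≈0.5961, G'=29/255≈0.1137, B'=214/255≈0.8392
Max=214/255, Min=29/255, Δ=Max-Min=185/255
L = (Max+Min)/2 = (214+29)/510 = 243/510 = 0.47647… → L = 47.6%
L ≤ 0.5 → S = Δ/(Max+Min) = 185/(214+29) = 185/243 = 0.76131… → S = 76.1%
(the 1/255 factors cancel in S and H, so raw channel differences can be used)
Max is B' → H = 60 × ((R-G)/Δ + 4) = 60 × ((152-29)/185 + 4)
  123/185 + 4 = 0.6648… + 4 = 4.6648…
  H = 60 × 4.6648… = 279.891…° → H = 279.9°
= HSL(279.9°, 76.1%, 47.6%)


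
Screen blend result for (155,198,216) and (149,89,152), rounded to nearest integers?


Screen: C = 255 - (255-A)×(255-B)/255, rounded to nearest integer
R: 255 - (255-155)×(255-149)/255 = 255 - 10600/255 ≈ 255 - 41.569 = 213.431 → 213
G: 255 - (255-198)×(255-89)/255 = 255 - 9462/255 ≈ 255 - 37.106 = 217.894 → 218
B: 255 - (255-216)×(255-152)/255 = 255 - 4017/255 ≈ 255 - 15.753 = 239.247 → 239
= RGB(213, 218, 239)


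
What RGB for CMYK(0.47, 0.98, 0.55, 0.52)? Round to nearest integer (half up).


R = 255 × (1-C) × (1-K) = 255 × 0.53 × 0.48 = 64.872 → 65
G = 255 × (1-M) × (1-K) = 255 × 0.02 × 0.48 = 2.448 → 2
B = 255 × (1-Y) × (1-K) = 255 × 0.45 × 0.48 = 55.08 → 55
= RGB(65, 2, 55)


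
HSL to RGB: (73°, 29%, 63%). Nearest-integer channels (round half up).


H=73°, S=0.29, L=0.63
C = (1-|2L-1|)×S = (1-|0.26|)×0.29 = 0.2146
H' = H/60 = 73/60 ≈ 1.2167; X = C×(1-|H' mod 2 - 1|) ≈ 0.1681
m = L - C/2 = 0.63 - 0.1073 = 0.5227
Sector ⌊H'⌋ = 1 → (R',G',B') = (≈0.1681, 0.2146, 0.0)
RGB = ((R'+m)×255, (G'+m)×255, (B'+m)×255) = (176.15485, 188.0115, 133.2885)
Round half up → RGB(176, 188, 133)


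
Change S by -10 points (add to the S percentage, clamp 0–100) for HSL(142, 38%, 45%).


Original S = 38%
Adjustment = -10 percentage points
New S = 38 + (-10) = 28
Clamp to [0, 100] → 28
= HSL(142°, 28%, 45%)


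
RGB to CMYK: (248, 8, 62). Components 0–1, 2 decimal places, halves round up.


R'=248/255≈0.9725, G'=8/255≈0.0314, B'=62/255≈0.2431
K = 1 - max(R',G',B') = 1 - 248/255 = 7/255 = 0.02745… → 0.03
(1-R'-K)/(1-K) simplifies to (max-R)/max with max = 248:
C = (248-248)/248 = 0/248 = 0 → 0.00
M = (248-8)/248 = 240/248 = 0.96774… → 0.97
Y = (248-62)/248 = 186/248 = 0.75 → 0.75
= CMYK(0.00, 0.97, 0.75, 0.03)


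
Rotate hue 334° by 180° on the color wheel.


New hue = (H + rotation) mod 360
New hue = (334 + 180) mod 360
= 514 mod 360
= 154°


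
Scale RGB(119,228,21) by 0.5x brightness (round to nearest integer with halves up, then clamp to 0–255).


Multiply each channel by 0.5, round half up, clamp to [0, 255]
R: 119×0.5 = 59.5 → round → 60
G: 228×0.5 = 114
B: 21×0.5 = 10.5 → round → 11
= RGB(60, 114, 11)


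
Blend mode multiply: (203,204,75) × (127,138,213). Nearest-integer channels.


Multiply: C = A×B/255, rounded to nearest integer
R: 203×127/255 = 25781/255 ≈ 101.102 → 101
G: 204×138/255 = 28152/255 ≈ 110.400 → 110
B: 75×213/255 = 15975/255 ≈ 62.647 → 63
= RGB(101, 110, 63)


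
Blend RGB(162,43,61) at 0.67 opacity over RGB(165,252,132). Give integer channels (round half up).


C = α×F + (1-α)×B, with 1-α = 0.33
R: 0.67×162 + 0.33×165 = 108.54 + 54.45 = 162.99 → 163
G: 0.67×43 + 0.33×252 = 28.81 + 83.16 = 111.97 → 112
B: 0.67×61 + 0.33×132 = 40.87 + 43.56 = 84.43 → 84
= RGB(163, 112, 84)


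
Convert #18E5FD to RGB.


18 → 24 (R)
E5 → 229 (G)
FD → 253 (B)
= RGB(24, 229, 253)


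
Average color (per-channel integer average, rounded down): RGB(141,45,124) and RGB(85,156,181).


Midpoint: each channel = ⌊(C₁+C₂)/2⌋
R: ⌊(141+85)/2⌋ = 113
G: ⌊(45+156)/2⌋ = 100
B: ⌊(124+181)/2⌋ = 152
= RGB(113, 100, 152)


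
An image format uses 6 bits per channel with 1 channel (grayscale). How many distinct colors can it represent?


Total bits = 6 bits/channel × 1 channels = 6 bits
Distinct colors = 2^6
= 64 colors


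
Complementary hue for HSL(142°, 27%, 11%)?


Complement = opposite side of color wheel = hue + 180°
H' = (142 + 180) mod 360 = 322°
S and L unchanged.
= HSL(322°, 27%, 11%)


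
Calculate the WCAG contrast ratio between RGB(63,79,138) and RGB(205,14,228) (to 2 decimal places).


Linearize each sRGB channel c=v/255: c/12.92 if c ≤ 0.04045 else ((c+0.055)/1.055)^2.4
L = 0.2126×R_lin + 0.7152×G_lin + 0.0722×B_lin
Color 1 (63,79,138):
  R=63: 63/255≈0.2471 > 0.04045 → ((0.2471+0.055)/1.055)^2.4 ≈ 0.04971
  G=79: 79/255≈0.3098 > 0.04045 → ((0.3098+0.055)/1.055)^2.4 ≈ 0.07819
  B=138: 138/255≈0.5412 > 0.04045 → ((0.5412+0.055)/1.055)^2.4 ≈ 0.25415
  L1 = 0.2126×0.04971 + 0.7152×0.07819 + 0.0722×0.25415 ≈ 0.08484
Color 2 (205,14,228):
  R=205: 205/255≈0.8039 > 0.04045 → ((0.8039+0.055)/1.055)^2.4 ≈ 0.61050
  G=14: 14/255≈0.0549 > 0.04045 → ((0.0549+0.055)/1.055)^2.4 ≈ 0.00439
  B=228: 228/255≈0.8941 > 0.04045 → ((0.8941+0.055)/1.055)^2.4 ≈ 0.77582
  L2 = 0.2126×0.61050 + 0.7152×0.00439 + 0.0722×0.77582 ≈ 0.18895
Lighter = 0.18895, Darker = 0.08484
Ratio = (L_lighter + 0.05) / (L_darker + 0.05)
Ratio = (0.18895 + 0.05) / (0.08484 + 0.05) = 0.23895 / 0.13484 ≈ 1.7721
Ratio ≈ 1.77:1


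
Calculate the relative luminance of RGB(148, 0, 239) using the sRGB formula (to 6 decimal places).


Linearize each channel (sRGB transfer function): c = v/255; c_lin = c/12.92 if c ≤ 0.04045, else ((c+0.055)/1.055)^2.4
  R: 148/255 ≈ 0.580392 > 0.04045 → ((0.580392+0.055)/1.055)^2.4 ≈ 0.296138
  G: 0/255 ≈ 0.000000 ≤ 0.04045 → 0.000000/12.92 ≈ 0.000000
  B: 239/255 ≈ 0.937255 > 0.04045 → ((0.937255+0.055)/1.055)^2.4 ≈ 0.863157
R_lin = 0.296138, G_lin = 0.000000, B_lin = 0.863157
L = 0.2126×R + 0.7152×G + 0.0722×B
L = 0.2126×0.296138 + 0.7152×0.000000 + 0.0722×0.863157
L ≈ 0.125279


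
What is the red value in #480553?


Color: #480553
R = 48 = 72
G = 05 = 5
B = 53 = 83
Red = 72


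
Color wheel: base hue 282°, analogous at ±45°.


Base hue: 282°
Left analog: (282 - 45) mod 360 = 237°
Right analog: (282 + 45) mod 360 = 327°
Analogous hues = 237° and 327°


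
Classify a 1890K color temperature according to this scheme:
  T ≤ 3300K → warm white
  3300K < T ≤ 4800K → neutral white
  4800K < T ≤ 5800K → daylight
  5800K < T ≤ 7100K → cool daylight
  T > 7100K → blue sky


Temperature: 1890K
1890K ≤ 3300K → warm white
Classification: warm white


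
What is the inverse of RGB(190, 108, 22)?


Invert: (255-R, 255-G, 255-B)
R: 255-190 = 65
G: 255-108 = 147
B: 255-22 = 233
= RGB(65, 147, 233)


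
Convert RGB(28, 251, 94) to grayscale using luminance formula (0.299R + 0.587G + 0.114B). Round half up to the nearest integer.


Gray = 0.299×R + 0.587×G + 0.114×B
Gray = 0.299×28 + 0.587×251 + 0.114×94
Gray = 8.372 + 147.337 + 10.716
Gray = 166.425 → round half up → 166
Gray = 166


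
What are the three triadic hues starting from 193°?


Triadic: equally spaced at 120° intervals
H1 = 193°
H2 = (193 + 120) mod 360 = 313°
H3 = (193 + 240) mod 360 = 73°
Triadic = 193°, 313°, 73°
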